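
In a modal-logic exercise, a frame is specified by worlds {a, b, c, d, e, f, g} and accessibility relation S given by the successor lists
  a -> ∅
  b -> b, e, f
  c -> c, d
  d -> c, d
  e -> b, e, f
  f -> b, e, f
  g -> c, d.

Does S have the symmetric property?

Symmetric: no — g S c but not c S g.

No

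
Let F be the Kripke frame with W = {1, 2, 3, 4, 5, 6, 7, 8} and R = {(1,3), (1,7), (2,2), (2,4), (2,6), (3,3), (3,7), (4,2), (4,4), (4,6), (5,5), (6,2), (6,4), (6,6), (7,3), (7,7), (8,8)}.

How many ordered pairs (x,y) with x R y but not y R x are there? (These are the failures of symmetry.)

2

Enumerating: (1,3), (1,7).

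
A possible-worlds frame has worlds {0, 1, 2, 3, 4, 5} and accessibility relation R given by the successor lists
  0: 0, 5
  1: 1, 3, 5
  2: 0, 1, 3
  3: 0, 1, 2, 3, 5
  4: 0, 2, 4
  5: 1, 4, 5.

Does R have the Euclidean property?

No

Euclidean: no — 1 R 5 and 1 R 3, but not 5 R 3.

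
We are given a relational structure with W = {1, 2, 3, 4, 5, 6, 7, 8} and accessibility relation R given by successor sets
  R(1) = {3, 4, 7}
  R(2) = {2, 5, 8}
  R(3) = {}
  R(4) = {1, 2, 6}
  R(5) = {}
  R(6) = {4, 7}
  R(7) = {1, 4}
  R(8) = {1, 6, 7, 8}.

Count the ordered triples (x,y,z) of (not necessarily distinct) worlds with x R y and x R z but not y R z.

Enumerating: (1,3,3), (1,3,4), (1,3,7), (1,4,3), (1,4,4), (1,4,7), (1,7,3), (1,7,7), (2,5,2), (2,5,5), (2,5,8), (2,8,2), … and 23 more.
Total: 35.

35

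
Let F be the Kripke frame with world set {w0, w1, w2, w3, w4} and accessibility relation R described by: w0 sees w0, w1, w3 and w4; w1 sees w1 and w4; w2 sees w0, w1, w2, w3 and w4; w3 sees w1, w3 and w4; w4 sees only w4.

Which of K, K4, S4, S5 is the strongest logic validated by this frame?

S4

Transitive (axiom 4): yes — every two-step R-path is closed by a direct edge.
Reflexive (axiom T): yes — every world is R-related to itself.
Euclidean (axiom 5): no — w0 R w1 and w0 R w3, but not w1 R w3.
So F validates K, K4, S4; S5 would additionally require R to be Euclidean. The strongest is S4.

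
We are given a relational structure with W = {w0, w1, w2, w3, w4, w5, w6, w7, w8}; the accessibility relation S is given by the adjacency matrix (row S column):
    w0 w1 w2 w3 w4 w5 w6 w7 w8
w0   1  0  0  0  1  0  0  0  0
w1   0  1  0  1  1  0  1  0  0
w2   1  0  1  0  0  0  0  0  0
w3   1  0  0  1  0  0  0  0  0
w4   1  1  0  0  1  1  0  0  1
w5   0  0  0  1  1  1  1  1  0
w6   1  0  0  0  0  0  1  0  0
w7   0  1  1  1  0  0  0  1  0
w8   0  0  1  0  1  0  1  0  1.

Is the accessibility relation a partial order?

No

Reflexive: yes — every world is S-related to itself.
Transitive: no — w0 S w4 and w4 S w1, but not w0 S w1.
Antisymmetric: no — w0 S w4 and w4 S w0 with w0 ≠ w4.
So S is not a partial order.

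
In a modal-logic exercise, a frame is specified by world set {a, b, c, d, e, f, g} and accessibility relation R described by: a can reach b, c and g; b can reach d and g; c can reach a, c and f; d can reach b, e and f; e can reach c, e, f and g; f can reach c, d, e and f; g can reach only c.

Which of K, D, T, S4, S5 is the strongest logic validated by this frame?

D

Serial (axiom D): yes — every world has a successor (e.g. a R b).
Reflexive (axiom T): no — a is not related to itself.
Transitive (axiom 4): no — a R b and b R d, but not a R d.
Euclidean (axiom 5): no — a R b and a R c, but not b R c.
So F validates K, D; T would additionally require R to be reflexive. The strongest is D.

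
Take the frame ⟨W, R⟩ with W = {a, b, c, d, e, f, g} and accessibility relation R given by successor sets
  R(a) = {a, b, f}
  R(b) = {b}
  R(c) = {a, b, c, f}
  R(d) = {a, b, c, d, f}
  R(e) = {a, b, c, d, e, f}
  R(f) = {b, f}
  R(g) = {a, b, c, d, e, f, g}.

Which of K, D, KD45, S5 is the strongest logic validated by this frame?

D

Serial (axiom D): yes — every world has a successor (e.g. a R a).
Euclidean (axiom 5): no — a R b and a R f, but not b R f.
Transitive (axiom 4): yes — every two-step R-path is closed by a direct edge.
Reflexive (axiom T): yes — every world is R-related to itself.
So F validates K, D; KD45 would additionally require R to be Euclidean. The strongest is D.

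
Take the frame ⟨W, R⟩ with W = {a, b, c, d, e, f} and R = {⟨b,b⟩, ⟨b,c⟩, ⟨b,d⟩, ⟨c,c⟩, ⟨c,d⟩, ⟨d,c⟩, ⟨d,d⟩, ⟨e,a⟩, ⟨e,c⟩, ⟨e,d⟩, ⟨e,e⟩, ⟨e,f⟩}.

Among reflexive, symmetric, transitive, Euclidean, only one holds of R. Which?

transitive

Reflexive: no — a is not related to itself.
Symmetric: no — b R c but not c R b.
Transitive: yes — every two-step R-path is closed by a direct edge.
Euclidean: no — e R a and e R c, but not a R c.
Only transitive holds.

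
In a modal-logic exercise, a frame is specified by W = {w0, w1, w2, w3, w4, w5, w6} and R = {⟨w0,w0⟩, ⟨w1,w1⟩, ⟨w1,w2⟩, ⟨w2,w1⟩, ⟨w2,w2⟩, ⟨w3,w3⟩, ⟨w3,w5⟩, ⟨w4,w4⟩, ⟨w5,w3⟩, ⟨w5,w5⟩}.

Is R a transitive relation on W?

Yes

Transitive: yes — every two-step R-path is closed by a direct edge.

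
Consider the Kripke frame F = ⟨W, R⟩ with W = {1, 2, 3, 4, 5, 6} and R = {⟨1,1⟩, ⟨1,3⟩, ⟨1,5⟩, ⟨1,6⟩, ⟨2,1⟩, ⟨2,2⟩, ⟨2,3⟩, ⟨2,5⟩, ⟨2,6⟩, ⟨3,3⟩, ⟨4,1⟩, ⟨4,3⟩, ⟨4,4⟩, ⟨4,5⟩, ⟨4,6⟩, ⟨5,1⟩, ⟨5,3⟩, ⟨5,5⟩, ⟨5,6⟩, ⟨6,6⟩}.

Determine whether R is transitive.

Transitive: yes — every two-step R-path is closed by a direct edge.

Yes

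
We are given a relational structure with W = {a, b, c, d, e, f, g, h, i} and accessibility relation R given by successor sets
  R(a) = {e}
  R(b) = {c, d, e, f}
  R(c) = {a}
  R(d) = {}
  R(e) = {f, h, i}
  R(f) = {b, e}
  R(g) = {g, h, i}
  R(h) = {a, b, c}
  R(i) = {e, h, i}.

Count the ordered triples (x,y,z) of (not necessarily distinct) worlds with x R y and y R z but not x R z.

32

Enumerating: (a,e,f), (a,e,h), (a,e,i), (b,c,a), (b,e,h), (b,e,i), (b,f,b), (c,a,e), (e,f,b), (e,f,e), (e,h,a), (e,h,b), … and 20 more.
Total: 32.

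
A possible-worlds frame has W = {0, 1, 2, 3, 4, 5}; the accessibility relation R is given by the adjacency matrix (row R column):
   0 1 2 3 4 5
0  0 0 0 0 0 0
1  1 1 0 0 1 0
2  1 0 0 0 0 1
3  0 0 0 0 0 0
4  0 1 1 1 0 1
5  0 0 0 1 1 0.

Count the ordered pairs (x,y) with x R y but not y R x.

6

Enumerating: (1,0), (2,0), (2,5), (4,2), (4,3), (5,3).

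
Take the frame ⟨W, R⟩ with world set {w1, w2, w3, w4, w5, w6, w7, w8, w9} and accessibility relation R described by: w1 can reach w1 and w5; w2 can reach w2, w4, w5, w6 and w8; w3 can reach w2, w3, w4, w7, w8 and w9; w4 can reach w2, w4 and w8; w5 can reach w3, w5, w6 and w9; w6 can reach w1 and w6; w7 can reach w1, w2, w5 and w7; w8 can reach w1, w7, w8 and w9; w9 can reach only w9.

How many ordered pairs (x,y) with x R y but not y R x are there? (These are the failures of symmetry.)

20

Enumerating: (w1,w5), (w2,w5), (w2,w6), (w2,w8), (w3,w2), (w3,w4), (w3,w7), (w3,w8), (w3,w9), (w4,w8), (w5,w3), (w5,w6), … and 8 more.
Total: 20.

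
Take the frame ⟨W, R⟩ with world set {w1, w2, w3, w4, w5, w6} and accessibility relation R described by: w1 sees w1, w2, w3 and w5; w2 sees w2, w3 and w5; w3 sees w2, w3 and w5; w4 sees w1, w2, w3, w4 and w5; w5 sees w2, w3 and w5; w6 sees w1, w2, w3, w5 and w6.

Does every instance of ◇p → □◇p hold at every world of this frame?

No

The schema 5 characterises exactly the Euclidean frames.
Euclidean: no — w4 R w2 and w4 R w1, but not w2 R w1.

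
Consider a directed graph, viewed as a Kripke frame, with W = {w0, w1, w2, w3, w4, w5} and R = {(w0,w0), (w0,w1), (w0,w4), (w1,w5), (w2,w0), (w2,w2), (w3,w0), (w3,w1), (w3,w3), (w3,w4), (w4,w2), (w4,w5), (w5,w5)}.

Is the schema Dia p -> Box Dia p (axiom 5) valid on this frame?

No

Axiom 5 corresponds to the accessibility relation being Euclidean.
Euclidean: no — w0 R w1 and w0 R w4, but not w1 R w4.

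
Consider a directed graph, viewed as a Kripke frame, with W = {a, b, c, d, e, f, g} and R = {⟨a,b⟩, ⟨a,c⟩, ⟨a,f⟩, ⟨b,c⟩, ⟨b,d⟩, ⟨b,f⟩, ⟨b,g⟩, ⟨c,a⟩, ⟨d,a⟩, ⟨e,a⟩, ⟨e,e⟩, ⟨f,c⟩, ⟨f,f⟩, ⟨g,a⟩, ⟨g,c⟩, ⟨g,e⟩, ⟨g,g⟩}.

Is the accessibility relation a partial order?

No

Reflexive: no — a is not related to itself.
Transitive: no — a R b and b R d, but not a R d.
Antisymmetric: no — a R c and c R a with a ≠ c.
So R is not a partial order.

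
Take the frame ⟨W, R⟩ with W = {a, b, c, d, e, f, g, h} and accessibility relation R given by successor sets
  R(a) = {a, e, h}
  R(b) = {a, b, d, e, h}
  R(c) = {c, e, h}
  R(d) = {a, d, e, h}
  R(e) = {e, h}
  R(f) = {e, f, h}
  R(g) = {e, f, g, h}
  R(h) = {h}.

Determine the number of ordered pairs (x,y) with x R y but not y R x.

Enumerating: (a,e), (a,h), (b,a), (b,d), (b,e), (b,h), (c,e), (c,h), (d,a), (d,e), (d,h), (e,h), (f,e), (f,h), (g,e), (g,f), (g,h).

17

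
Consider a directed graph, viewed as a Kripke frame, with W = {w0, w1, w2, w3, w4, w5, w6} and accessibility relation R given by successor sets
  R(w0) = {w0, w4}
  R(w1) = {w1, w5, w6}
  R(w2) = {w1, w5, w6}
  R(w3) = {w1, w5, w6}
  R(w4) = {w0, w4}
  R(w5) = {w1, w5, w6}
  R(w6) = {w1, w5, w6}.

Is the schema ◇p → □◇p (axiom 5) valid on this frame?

Yes

By correspondence theory, 5 is valid on a frame iff R is Euclidean.
Euclidean: yes — any two successors of a common world are R-related.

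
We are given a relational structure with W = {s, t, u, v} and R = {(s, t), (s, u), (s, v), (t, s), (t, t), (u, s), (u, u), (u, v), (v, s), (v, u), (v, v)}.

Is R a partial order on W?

No

Reflexive: no — s is not related to itself.
Transitive: no — t R s and s R u, but not t R u.
Antisymmetric: no — s R t and t R s with s ≠ t.
So R is not a partial order.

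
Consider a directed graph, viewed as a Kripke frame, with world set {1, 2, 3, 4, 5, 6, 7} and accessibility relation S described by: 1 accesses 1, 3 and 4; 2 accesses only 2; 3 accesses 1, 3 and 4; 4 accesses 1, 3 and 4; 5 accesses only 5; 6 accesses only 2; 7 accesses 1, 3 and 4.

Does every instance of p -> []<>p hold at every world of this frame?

No

By correspondence theory, B is valid on a frame iff S is symmetric.
Symmetric: no — 6 S 2 but not 2 S 6.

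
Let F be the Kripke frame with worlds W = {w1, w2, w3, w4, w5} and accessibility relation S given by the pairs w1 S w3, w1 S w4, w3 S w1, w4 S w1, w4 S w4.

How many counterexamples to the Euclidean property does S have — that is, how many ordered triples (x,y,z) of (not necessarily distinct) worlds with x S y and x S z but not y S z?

Enumerating: (w1,w3,w3), (w1,w3,w4), (w1,w4,w3), (w3,w1,w1), (w4,w1,w1).

5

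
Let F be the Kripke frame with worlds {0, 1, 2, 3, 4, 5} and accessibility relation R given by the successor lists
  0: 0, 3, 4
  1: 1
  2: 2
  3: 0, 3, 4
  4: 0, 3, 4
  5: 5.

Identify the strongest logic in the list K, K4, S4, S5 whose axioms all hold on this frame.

S5

Transitive (axiom 4): yes — every two-step R-path is closed by a direct edge.
Reflexive (axiom T): yes — every world is R-related to itself.
Euclidean (axiom 5): yes — any two successors of a common world are R-related.
So F validates K, K4, S4, S5. The strongest is S5.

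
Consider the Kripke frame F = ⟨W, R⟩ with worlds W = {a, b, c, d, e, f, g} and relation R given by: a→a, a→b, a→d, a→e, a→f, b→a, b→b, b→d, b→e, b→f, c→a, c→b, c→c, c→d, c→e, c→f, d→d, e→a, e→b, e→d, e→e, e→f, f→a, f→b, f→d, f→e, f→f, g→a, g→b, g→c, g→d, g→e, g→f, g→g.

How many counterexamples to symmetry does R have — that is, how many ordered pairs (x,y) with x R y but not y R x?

15

Enumerating: (a,d), (b,d), (c,a), (c,b), (c,d), (c,e), (c,f), (e,d), (f,d), (g,a), (g,b), (g,c), (g,d), (g,e), (g,f).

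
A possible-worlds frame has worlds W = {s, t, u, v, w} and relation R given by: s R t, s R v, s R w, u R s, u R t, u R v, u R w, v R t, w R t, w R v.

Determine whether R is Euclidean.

Euclidean: no — s R t and s R v, but not t R v.

No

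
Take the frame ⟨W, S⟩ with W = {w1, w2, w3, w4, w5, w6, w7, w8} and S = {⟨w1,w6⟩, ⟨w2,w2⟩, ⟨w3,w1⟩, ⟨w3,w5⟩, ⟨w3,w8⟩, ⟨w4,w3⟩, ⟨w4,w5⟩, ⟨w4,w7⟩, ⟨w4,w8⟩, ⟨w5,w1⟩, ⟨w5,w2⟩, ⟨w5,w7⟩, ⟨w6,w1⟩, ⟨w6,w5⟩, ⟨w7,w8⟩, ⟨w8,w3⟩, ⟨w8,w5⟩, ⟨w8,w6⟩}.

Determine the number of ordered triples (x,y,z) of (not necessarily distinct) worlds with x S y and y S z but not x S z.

25

Enumerating: (w1,w6,w1), (w1,w6,w5), (w3,w1,w6), (w3,w5,w2), (w3,w5,w7), (w3,w8,w3), (w3,w8,w6), (w4,w3,w1), (w4,w5,w1), (w4,w5,w2), (w4,w8,w6), (w5,w1,w6), … and 13 more.
Total: 25.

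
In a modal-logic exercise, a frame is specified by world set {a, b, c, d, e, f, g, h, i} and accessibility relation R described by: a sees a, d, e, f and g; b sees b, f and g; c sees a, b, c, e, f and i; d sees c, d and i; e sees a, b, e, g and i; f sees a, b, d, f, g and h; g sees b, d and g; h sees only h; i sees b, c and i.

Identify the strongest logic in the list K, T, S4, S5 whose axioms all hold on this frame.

T

Reflexive (axiom T): yes — every world is R-related to itself.
Transitive (axiom 4): no — a R d and d R c, but not a R c.
Euclidean (axiom 5): no — a R d and a R e, but not d R e.
So F validates K, T; S4 would additionally require R to be transitive. The strongest is T.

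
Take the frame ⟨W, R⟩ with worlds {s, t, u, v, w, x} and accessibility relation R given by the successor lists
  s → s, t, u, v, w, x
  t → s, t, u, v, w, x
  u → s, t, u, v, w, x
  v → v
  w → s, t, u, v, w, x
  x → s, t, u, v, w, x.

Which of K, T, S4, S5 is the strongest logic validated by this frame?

Reflexive (axiom T): yes — every world is R-related to itself.
Transitive (axiom 4): yes — every two-step R-path is closed by a direct edge.
Euclidean (axiom 5): no — s R v and s R t, but not v R t.
So F validates K, T, S4; S5 would additionally require R to be Euclidean. The strongest is S4.

S4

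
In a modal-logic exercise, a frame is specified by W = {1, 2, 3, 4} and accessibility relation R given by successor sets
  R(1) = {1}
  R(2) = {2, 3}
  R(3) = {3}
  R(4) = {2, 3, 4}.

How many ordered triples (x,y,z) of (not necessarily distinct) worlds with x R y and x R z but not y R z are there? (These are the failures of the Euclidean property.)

4

Enumerating: (2,3,2), (4,2,4), (4,3,2), (4,3,4).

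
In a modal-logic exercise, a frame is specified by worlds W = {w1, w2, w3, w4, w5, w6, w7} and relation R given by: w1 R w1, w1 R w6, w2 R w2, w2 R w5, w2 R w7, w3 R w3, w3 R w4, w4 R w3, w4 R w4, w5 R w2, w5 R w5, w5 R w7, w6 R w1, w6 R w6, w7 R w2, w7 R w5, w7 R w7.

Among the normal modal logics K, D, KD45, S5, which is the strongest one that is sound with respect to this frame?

Serial (axiom D): yes — every world has a successor (e.g. w1 R w1).
Euclidean (axiom 5): yes — any two successors of a common world are R-related.
Transitive (axiom 4): yes — every two-step R-path is closed by a direct edge.
Reflexive (axiom T): yes — every world is R-related to itself.
So F validates K, D, KD45, S5. The strongest is S5.

S5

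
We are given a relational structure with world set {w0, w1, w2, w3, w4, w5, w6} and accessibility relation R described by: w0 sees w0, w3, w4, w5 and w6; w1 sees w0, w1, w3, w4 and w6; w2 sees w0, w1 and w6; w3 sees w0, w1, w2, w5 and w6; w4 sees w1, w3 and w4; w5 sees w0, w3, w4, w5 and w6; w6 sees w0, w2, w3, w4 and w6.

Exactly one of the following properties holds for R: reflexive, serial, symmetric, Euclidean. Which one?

serial

Reflexive: no — w2 is not related to itself.
Serial: yes — every world has a successor (e.g. w0 R w0).
Symmetric: no — w0 R w4 but not w4 R w0.
Euclidean: no — w0 R w3 and w0 R w4, but not w3 R w4.
Only serial holds.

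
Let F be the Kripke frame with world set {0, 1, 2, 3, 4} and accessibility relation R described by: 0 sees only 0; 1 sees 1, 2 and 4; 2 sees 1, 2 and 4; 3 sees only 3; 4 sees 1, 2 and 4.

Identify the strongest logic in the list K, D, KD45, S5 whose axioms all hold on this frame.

S5

Serial (axiom D): yes — every world has a successor (e.g. 0 R 0).
Euclidean (axiom 5): yes — any two successors of a common world are R-related.
Transitive (axiom 4): yes — every two-step R-path is closed by a direct edge.
Reflexive (axiom T): yes — every world is R-related to itself.
So F validates K, D, KD45, S5. The strongest is S5.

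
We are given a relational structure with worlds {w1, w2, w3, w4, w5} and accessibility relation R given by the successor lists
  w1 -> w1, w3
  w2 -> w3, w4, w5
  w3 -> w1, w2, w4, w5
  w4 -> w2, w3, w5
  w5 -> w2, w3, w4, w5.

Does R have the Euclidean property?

Euclidean: no — w3 R w1 and w3 R w2, but not w1 R w2.

No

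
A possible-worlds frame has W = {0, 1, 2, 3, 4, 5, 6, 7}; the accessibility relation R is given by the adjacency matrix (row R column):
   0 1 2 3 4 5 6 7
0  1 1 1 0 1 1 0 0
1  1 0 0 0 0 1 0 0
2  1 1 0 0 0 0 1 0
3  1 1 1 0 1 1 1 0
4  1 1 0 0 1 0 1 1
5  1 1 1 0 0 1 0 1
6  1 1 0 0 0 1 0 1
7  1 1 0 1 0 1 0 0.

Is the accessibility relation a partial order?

No

Reflexive: no — 1 is not related to itself.
Transitive: no — 0 R 2 and 2 R 6, but not 0 R 6.
Antisymmetric: no — 0 R 1 and 1 R 0 with 0 ≠ 1.
So R is not a partial order.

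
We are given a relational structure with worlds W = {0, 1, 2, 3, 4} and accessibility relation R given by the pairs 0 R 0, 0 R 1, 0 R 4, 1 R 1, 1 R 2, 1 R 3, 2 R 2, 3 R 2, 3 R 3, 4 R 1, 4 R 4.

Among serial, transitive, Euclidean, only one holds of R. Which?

serial

Serial: yes — every world has a successor (e.g. 0 R 0).
Transitive: no — 0 R 1 and 1 R 2, but not 0 R 2.
Euclidean: no — 0 R 1 and 0 R 4, but not 1 R 4.
Only serial holds.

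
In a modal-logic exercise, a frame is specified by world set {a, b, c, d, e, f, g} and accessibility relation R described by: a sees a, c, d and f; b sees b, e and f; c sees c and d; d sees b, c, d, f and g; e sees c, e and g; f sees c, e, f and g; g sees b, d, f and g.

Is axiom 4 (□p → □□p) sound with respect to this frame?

No

The schema 4 characterises exactly the transitive frames.
Transitive: no — a R d and d R b, but not a R b.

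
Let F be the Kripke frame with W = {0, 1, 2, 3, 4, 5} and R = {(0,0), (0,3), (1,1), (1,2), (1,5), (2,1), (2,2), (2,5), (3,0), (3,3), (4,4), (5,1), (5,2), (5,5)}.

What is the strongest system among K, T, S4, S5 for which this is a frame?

Reflexive (axiom T): yes — every world is R-related to itself.
Transitive (axiom 4): yes — every two-step R-path is closed by a direct edge.
Euclidean (axiom 5): yes — any two successors of a common world are R-related.
So F validates K, T, S4, S5. The strongest is S5.

S5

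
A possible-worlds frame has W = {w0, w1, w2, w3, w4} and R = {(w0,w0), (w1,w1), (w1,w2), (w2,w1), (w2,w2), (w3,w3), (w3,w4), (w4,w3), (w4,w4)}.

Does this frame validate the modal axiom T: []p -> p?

Axiom T corresponds to the accessibility relation being reflexive.
Reflexive: yes — every world is R-related to itself.

Yes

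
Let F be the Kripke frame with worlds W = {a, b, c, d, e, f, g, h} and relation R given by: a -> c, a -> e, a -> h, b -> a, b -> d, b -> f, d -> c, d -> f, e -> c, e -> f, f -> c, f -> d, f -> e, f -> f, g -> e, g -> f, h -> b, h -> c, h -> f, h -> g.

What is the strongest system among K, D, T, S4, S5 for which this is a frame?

Serial (axiom D): no — c has no R-successor.
Reflexive (axiom T): no — a is not related to itself.
Transitive (axiom 4): no — a R e and e R f, but not a R f.
Euclidean (axiom 5): no — a R c and a R e, but not c R e.
So F validates K; D would additionally require R to be serial. The strongest is K.

K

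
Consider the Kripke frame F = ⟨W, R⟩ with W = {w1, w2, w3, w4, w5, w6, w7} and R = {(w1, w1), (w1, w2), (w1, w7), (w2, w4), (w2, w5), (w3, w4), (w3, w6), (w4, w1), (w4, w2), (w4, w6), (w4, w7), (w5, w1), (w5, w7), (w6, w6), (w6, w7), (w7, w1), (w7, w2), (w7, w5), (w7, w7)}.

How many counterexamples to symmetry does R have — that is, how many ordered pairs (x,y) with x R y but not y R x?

10

Enumerating: (w1,w2), (w2,w5), (w3,w4), (w3,w6), (w4,w1), (w4,w6), (w4,w7), (w5,w1), (w6,w7), (w7,w2).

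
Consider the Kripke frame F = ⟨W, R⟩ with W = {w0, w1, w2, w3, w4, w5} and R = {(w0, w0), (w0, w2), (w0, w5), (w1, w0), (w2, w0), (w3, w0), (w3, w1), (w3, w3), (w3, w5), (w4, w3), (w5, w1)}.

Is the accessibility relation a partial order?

Reflexive: no — w1 is not related to itself.
Transitive: no — w0 R w5 and w5 R w1, but not w0 R w1.
Antisymmetric: no — w0 R w2 and w2 R w0 with w0 ≠ w2.
So R is not a partial order.

No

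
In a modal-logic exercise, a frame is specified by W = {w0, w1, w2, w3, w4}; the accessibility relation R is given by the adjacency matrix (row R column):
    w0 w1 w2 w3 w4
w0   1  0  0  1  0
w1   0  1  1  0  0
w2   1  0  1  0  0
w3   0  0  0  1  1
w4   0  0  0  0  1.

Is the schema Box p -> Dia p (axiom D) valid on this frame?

Axiom D corresponds to the accessibility relation being serial.
Serial: yes — every world has a successor (e.g. w0 R w0).

Yes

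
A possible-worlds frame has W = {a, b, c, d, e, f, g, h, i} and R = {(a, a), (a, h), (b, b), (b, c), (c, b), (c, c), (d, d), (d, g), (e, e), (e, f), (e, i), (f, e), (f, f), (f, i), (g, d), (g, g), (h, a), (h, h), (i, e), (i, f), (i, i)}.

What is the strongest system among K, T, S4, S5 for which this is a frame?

S5

Reflexive (axiom T): yes — every world is R-related to itself.
Transitive (axiom 4): yes — every two-step R-path is closed by a direct edge.
Euclidean (axiom 5): yes — any two successors of a common world are R-related.
So F validates K, T, S4, S5. The strongest is S5.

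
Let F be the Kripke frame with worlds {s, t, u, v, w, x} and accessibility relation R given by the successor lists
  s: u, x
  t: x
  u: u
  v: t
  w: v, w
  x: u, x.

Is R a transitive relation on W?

No

Transitive: no — t R x and x R u, but not t R u.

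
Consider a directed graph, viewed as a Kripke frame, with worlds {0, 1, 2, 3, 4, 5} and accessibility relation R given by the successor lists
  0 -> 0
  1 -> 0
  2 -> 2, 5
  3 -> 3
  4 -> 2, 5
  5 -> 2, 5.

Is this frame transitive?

Yes

Transitive: yes — every two-step R-path is closed by a direct edge.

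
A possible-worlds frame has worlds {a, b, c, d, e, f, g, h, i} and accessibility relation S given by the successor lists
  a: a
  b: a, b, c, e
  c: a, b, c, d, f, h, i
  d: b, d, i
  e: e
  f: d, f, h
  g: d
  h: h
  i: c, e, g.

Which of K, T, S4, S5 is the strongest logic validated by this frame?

Reflexive (axiom T): no — g is not related to itself.
Transitive (axiom 4): no — b S c and c S d, but not b S d.
Euclidean (axiom 5): no — b S a and b S c, but not a S c.
So F validates K; T would additionally require S to be reflexive. The strongest is K.

K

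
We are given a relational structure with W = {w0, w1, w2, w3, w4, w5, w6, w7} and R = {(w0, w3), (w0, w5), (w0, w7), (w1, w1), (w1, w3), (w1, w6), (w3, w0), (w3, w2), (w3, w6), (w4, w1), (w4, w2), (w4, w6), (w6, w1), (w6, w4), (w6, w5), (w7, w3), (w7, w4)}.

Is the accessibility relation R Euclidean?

No

Euclidean: no — w0 R w3 and w0 R w5, but not w3 R w5.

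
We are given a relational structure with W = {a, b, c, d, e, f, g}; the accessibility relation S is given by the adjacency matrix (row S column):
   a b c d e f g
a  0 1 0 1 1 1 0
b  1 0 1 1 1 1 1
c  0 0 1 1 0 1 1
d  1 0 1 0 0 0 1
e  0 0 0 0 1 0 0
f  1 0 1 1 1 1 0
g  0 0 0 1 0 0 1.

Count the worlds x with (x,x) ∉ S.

Enumerating: a, b, d.

3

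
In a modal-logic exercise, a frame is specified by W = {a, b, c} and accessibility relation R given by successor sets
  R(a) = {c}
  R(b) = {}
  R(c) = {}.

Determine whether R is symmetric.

Symmetric: no — a R c but not c R a.

No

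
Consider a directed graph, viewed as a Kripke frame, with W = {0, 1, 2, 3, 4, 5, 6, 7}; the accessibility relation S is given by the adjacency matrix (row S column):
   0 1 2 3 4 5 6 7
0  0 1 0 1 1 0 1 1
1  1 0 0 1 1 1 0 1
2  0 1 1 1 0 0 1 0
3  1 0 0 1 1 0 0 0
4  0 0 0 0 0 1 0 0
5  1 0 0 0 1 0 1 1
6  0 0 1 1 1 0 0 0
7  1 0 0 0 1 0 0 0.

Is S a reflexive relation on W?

No

Reflexive: no — 0 is not related to itself.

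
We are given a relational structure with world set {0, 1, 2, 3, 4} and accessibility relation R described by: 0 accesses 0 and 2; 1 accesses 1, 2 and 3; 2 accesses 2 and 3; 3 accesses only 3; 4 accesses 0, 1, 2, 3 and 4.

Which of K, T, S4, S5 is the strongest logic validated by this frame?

Reflexive (axiom T): yes — every world is R-related to itself.
Transitive (axiom 4): no — 0 R 2 and 2 R 3, but not 0 R 3.
Euclidean (axiom 5): no — 1 R 3 and 1 R 2, but not 3 R 2.
So F validates K, T; S4 would additionally require R to be transitive. The strongest is T.

T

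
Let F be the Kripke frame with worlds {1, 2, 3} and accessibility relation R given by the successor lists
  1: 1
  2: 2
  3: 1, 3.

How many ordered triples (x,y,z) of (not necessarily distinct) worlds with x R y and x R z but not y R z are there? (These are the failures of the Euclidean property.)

Enumerating: (3,1,3).

1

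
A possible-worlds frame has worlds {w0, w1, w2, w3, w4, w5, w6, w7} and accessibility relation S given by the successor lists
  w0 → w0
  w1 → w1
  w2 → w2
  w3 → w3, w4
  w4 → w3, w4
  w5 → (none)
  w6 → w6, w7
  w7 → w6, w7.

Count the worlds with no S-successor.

Enumerating: w5.

1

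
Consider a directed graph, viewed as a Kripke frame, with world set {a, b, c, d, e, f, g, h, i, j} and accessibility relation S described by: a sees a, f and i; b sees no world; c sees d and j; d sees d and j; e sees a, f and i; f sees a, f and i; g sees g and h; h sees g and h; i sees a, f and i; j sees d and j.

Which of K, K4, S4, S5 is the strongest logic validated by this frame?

K4

Transitive (axiom 4): yes — every two-step S-path is closed by a direct edge.
Reflexive (axiom T): no — b is not related to itself.
Euclidean (axiom 5): yes — any two successors of a common world are S-related.
So F validates K, K4; S4 would additionally require S to be reflexive. The strongest is K4.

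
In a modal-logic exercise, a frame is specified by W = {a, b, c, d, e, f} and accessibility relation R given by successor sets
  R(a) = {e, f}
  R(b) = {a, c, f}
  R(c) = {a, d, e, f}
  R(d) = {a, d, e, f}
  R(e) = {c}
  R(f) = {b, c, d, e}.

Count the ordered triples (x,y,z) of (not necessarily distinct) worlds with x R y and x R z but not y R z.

Enumerating: (a,e,e), (a,e,f), (a,f,f), (b,a,a), (b,a,c), (b,c,c), (b,f,a), (b,f,f), (c,a,a), (c,a,d), (c,e,a), (c,e,d), … and 23 more.
Total: 35.

35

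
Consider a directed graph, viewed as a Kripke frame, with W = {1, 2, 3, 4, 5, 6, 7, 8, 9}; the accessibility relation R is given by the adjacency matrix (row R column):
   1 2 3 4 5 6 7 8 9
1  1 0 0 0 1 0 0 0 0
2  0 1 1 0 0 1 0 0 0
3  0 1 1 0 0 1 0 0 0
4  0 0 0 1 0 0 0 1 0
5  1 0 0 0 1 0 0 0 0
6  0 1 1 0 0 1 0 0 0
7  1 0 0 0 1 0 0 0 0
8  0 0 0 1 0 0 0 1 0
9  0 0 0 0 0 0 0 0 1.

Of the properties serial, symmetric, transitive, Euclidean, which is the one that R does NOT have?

symmetric

Serial: yes — every world has a successor (e.g. 1 R 1).
Symmetric: no — 7 R 1 but not 1 R 7.
Transitive: yes — every two-step R-path is closed by a direct edge.
Euclidean: yes — any two successors of a common world are R-related.
Only symmetric fails.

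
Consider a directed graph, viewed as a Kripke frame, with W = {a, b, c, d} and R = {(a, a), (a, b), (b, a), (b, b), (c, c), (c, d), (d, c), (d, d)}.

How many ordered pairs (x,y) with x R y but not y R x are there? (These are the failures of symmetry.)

R is symmetric; there are no such tuples.

0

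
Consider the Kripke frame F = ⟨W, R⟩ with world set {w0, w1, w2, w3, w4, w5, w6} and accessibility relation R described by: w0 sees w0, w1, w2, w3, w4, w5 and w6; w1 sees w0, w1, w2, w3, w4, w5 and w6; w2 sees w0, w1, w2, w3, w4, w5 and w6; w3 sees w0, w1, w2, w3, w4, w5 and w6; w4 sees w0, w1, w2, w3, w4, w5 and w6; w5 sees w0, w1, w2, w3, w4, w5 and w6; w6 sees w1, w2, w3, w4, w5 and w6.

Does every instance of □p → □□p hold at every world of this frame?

No

By correspondence theory, 4 is valid on a frame iff R is transitive.
Transitive: no — w6 R w1 and w1 R w0, but not w6 R w0.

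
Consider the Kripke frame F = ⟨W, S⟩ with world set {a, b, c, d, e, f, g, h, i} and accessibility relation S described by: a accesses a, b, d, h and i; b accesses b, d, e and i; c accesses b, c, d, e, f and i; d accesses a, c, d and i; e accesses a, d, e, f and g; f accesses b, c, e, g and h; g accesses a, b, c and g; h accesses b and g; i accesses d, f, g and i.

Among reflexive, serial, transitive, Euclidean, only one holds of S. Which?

serial

Reflexive: no — f is not related to itself.
Serial: yes — every world has a successor (e.g. a S a).
Transitive: no — a S b and b S e, but not a S e.
Euclidean: no — a S b and a S h, but not b S h.
Only serial holds.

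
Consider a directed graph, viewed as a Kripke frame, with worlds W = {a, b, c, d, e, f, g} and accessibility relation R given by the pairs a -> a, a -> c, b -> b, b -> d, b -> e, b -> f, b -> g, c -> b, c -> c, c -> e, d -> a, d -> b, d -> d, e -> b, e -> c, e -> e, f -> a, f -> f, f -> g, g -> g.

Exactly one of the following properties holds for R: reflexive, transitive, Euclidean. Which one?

reflexive

Reflexive: yes — every world is R-related to itself.
Transitive: no — a R c and c R b, but not a R b.
Euclidean: no — b R d and b R e, but not d R e.
Only reflexive holds.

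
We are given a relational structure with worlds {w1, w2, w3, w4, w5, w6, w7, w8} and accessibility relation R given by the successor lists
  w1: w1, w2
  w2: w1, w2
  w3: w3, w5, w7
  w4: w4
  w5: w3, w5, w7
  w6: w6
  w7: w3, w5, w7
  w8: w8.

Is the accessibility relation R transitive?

Transitive: yes — every two-step R-path is closed by a direct edge.

Yes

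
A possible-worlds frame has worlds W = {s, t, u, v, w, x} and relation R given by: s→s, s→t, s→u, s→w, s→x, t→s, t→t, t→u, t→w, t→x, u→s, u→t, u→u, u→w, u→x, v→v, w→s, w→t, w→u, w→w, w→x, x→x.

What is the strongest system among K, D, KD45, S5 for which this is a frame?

Serial (axiom D): yes — every world has a successor (e.g. s R s).
Euclidean (axiom 5): no — s R x and s R t, but not x R t.
Transitive (axiom 4): yes — every two-step R-path is closed by a direct edge.
Reflexive (axiom T): yes — every world is R-related to itself.
So F validates K, D; KD45 would additionally require R to be Euclidean. The strongest is D.

D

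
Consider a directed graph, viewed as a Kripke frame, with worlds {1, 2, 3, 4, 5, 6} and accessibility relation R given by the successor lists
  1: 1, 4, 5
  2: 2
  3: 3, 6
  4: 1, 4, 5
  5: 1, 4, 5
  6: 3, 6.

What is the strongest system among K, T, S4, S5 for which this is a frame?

S5

Reflexive (axiom T): yes — every world is R-related to itself.
Transitive (axiom 4): yes — every two-step R-path is closed by a direct edge.
Euclidean (axiom 5): yes — any two successors of a common world are R-related.
So F validates K, T, S4, S5. The strongest is S5.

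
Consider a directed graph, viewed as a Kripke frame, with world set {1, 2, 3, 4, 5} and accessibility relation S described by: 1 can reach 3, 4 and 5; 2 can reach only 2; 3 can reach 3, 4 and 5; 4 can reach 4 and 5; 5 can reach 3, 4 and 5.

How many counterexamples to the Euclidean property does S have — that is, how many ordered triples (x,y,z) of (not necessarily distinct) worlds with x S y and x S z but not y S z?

Enumerating: (1,4,3), (3,4,3), (5,4,3).

3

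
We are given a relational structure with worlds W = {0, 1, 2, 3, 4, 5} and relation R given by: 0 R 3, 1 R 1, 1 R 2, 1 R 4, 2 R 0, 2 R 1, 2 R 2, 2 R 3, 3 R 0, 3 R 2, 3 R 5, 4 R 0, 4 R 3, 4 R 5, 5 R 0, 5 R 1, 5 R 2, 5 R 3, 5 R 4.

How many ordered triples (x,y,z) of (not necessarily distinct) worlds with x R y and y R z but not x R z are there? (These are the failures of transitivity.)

Enumerating: (0,3,0), (0,3,2), (0,3,5), (1,2,0), (1,2,3), (1,4,0), (1,4,3), (1,4,5), (2,1,4), (2,3,5), (3,0,3), (3,2,1), … and 10 more.
Total: 22.

22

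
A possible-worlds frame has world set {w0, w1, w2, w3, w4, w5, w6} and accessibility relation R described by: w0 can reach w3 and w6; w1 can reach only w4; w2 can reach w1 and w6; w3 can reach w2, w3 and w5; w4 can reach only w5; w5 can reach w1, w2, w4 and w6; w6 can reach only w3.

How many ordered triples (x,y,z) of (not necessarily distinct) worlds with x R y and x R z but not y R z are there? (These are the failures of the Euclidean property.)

26

Enumerating: (w0,w3,w6), (w0,w6,w6), (w1,w4,w4), (w2,w1,w1), (w2,w1,w6), (w2,w6,w1), (w2,w6,w6), (w3,w2,w2), (w3,w2,w3), (w3,w2,w5), (w3,w5,w3), (w3,w5,w5), … and 14 more.
Total: 26.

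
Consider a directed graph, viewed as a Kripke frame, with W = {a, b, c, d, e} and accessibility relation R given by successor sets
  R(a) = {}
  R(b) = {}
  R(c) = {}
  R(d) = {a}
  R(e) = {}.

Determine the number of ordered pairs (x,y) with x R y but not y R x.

1

Enumerating: (d,a).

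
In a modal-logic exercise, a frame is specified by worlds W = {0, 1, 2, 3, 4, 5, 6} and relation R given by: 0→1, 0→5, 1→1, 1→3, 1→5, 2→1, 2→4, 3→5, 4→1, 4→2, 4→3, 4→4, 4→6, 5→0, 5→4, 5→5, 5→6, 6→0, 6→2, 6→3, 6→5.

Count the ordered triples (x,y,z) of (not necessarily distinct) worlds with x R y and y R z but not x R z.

Enumerating: (0,1,3), (0,5,0), (0,5,4), (0,5,6), (1,5,0), (1,5,4), (1,5,6), (2,1,3), (2,1,5), (2,4,2), (2,4,3), (2,4,6), … and 18 more.
Total: 30.

30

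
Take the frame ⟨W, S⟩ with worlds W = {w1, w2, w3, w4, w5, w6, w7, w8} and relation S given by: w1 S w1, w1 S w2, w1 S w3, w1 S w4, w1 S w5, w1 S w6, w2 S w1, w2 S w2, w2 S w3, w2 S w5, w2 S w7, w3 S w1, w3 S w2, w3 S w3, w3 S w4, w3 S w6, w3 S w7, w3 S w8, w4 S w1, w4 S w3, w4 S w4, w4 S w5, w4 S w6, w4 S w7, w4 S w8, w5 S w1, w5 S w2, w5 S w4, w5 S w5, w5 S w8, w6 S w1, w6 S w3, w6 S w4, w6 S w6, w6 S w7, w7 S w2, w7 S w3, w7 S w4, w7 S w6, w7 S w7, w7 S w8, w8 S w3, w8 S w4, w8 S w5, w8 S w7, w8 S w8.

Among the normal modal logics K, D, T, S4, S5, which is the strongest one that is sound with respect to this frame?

T

Serial (axiom D): yes — every world has a successor (e.g. w1 S w1).
Reflexive (axiom T): yes — every world is S-related to itself.
Transitive (axiom 4): no — w1 S w2 and w2 S w7, but not w1 S w7.
Euclidean (axiom 5): no — w1 S w2 and w1 S w4, but not w2 S w4.
So F validates K, D, T; S4 would additionally require S to be transitive. The strongest is T.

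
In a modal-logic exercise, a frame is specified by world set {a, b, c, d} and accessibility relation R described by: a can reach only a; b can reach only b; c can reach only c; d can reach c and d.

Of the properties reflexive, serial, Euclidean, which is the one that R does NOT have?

Euclidean

Reflexive: yes — every world is R-related to itself.
Serial: yes — every world has a successor (e.g. a R a).
Euclidean: no — d R c and d R d, but not c R d.
Only Euclidean fails.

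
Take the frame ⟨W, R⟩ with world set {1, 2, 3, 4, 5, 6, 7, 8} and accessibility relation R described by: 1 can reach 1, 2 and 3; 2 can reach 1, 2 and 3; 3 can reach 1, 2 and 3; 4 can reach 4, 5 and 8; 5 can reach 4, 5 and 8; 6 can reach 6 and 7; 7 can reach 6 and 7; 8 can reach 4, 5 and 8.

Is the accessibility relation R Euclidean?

Euclidean: yes — any two successors of a common world are R-related.

Yes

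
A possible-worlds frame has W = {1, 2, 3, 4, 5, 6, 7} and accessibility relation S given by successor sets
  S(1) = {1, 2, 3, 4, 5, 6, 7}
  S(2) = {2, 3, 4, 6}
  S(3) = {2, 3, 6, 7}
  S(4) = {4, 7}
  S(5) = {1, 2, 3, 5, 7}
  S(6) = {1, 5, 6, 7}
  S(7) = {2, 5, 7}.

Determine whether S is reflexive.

Reflexive: yes — every world is S-related to itself.

Yes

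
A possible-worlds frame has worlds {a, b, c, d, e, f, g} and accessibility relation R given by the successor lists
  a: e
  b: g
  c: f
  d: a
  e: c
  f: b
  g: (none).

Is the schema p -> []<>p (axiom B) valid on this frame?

By correspondence theory, B is valid on a frame iff R is symmetric.
Symmetric: no — a R e but not e R a.

No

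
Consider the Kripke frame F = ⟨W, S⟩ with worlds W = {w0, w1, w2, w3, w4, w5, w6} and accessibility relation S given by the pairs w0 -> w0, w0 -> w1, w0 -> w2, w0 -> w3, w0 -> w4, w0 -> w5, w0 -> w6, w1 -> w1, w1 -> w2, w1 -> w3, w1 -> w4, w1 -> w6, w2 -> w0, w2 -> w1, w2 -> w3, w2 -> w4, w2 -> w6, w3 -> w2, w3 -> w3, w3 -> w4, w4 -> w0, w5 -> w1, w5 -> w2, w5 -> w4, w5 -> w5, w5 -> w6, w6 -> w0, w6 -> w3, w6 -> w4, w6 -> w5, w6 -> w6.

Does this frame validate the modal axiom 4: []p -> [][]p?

No

The schema 4 characterises exactly the transitive frames.
Transitive: no — w1 S w2 and w2 S w0, but not w1 S w0.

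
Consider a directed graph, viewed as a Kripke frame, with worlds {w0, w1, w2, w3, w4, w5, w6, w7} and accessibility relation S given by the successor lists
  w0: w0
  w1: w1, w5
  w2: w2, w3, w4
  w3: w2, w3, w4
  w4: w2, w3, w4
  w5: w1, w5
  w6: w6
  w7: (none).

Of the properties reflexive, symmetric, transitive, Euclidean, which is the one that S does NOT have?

Reflexive: no — w7 is not related to itself.
Symmetric: yes — every pair in S has its reverse in S.
Transitive: yes — every two-step S-path is closed by a direct edge.
Euclidean: yes — any two successors of a common world are S-related.
Only reflexive fails.

reflexive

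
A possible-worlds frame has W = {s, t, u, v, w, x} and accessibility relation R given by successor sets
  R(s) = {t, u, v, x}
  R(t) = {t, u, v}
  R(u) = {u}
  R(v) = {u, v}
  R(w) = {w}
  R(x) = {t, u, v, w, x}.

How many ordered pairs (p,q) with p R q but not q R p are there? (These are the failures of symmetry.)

Enumerating: (s,t), (s,u), (s,v), (s,x), (t,u), (t,v), (v,u), (x,t), (x,u), (x,v), (x,w).

11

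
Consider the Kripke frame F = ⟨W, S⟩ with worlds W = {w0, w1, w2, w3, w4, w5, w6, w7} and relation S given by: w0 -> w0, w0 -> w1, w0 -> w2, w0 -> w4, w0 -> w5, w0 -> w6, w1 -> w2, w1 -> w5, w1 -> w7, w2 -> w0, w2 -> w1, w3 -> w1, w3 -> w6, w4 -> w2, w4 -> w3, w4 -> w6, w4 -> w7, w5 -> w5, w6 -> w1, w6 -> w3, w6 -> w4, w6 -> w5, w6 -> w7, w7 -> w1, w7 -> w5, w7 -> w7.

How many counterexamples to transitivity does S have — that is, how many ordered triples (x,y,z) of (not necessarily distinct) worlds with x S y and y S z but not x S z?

35

Enumerating: (w0,w1,w7), (w0,w4,w3), (w0,w4,w7), (w0,w6,w3), (w0,w6,w7), (w1,w2,w0), (w1,w2,w1), (w1,w7,w1), (w2,w0,w2), (w2,w0,w4), (w2,w0,w5), (w2,w0,w6), … and 23 more.
Total: 35.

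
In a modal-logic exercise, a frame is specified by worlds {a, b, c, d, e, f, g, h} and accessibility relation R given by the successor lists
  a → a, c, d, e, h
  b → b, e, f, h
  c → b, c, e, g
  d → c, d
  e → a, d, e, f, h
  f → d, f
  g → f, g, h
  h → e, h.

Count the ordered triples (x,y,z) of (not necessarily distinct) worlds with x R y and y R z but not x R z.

25

Enumerating: (a,c,b), (a,c,g), (a,e,f), (b,e,a), (b,e,d), (b,f,d), (c,b,f), (c,b,h), (c,e,a), (c,e,d), (c,e,f), (c,e,h), … and 13 more.
Total: 25.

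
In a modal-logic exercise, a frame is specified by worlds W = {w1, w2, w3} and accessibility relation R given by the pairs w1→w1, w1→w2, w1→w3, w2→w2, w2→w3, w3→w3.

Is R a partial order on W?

Reflexive: yes — every world is R-related to itself.
Transitive: yes — every two-step R-path is closed by a direct edge.
Antisymmetric: yes — no distinct pair is related both ways.
So R is a partial order.

Yes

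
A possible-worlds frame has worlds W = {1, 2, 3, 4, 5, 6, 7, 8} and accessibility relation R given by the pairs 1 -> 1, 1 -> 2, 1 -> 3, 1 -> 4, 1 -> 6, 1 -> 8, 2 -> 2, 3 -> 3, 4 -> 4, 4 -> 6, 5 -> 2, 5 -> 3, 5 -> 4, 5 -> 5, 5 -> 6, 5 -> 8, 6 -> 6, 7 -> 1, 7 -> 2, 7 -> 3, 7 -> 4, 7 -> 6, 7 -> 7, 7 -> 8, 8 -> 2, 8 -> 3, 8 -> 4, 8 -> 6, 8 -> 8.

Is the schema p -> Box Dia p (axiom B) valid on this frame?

No

The schema B characterises exactly the symmetric frames.
Symmetric: no — 1 R 2 but not 2 R 1.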